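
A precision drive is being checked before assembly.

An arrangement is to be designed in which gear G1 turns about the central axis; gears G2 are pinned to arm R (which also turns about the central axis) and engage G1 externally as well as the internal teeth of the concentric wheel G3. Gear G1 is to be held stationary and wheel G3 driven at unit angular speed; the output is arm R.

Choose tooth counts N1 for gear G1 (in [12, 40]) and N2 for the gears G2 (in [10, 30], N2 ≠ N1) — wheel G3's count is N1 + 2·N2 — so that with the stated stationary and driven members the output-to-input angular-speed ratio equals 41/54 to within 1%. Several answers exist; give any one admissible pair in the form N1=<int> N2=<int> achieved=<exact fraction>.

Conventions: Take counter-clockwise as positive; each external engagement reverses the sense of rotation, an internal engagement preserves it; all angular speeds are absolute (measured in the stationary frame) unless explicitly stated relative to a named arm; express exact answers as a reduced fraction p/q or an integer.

topology: planetary set — design target 41/54, arm = carrier (Willis)
Willis with ω_sun = 0: ω_arm/ω_ring = N3/(N1+N3); set equal to 41/54  ⇒  N3/N1 = (41/54)/(1 − 41/54) = 41/13
N3 = N1 + 2·N2  ⇒  N2/N1 = (N3/N1 − 1)/2 = (41/13 − 1)/2 = 14/13
smallest multiple with N1 ≥ 12 and N2 ≥ 10: k = 1  ⇒  N1 = 1·13 = 13, N2 = 1·14 = 14 (N1 ≤ 40, N2 ≤ 30, N2 ≠ N1 ✓), N3 = 13 + 2·14 = 41
check: N3/(N1+N3) with N1 = 13, N3 = 41 gives 41/54; |achieved − target| = 0 ≤ 41/5400 ✓

N1=13 N2=14 achieved=41/54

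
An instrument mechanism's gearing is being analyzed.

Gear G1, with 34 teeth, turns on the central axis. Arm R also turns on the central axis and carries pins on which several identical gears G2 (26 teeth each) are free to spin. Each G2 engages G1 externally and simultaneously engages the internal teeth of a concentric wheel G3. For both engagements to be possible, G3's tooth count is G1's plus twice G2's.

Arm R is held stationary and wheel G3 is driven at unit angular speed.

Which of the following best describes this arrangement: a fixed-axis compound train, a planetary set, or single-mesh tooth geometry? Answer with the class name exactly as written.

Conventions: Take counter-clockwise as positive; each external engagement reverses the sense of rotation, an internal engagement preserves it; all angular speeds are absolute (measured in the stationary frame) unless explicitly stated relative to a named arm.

planetary set

recognized (axles ride arm R): planetary set, 34/26/86 teeth
classification: planetary set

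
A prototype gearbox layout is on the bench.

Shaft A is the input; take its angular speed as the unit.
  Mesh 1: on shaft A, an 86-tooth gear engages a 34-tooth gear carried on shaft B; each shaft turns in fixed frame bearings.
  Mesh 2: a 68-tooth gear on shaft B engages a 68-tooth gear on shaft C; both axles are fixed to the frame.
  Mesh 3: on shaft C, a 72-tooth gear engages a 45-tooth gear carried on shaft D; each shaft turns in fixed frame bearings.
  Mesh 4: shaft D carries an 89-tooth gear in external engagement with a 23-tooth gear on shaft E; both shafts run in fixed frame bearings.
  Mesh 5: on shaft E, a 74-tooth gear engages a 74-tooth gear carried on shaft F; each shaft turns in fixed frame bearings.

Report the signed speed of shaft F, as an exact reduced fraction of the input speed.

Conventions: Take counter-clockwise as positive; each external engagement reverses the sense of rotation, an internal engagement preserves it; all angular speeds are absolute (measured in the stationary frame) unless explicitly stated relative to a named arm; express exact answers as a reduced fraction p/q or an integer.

5-mesh fixed-axis compound train (all bearings frame-fixed)
mesh 1 [86T→34T]: |ω|/ω_in = 1×86/34 = 43/17, sense flips to −
mesh 2 [68T→68T]: |ω|/ω_in = (43/17)×68/68 = 43/17, sense flips to +
mesh 3 [72T→45T]: |ω|/ω_in = (43/17)×72/45 = 344/85, sense flips to −
mesh 4 [89T→23T]: |ω|/ω_in = (344/85)×89/23 = 30616/1955, sense flips to +
mesh 5 [74T→74T]: |ω|/ω_in = (30616/1955)×74/74 = 30616/1955, sense flips to −
signed output speed (× input speed) = -30616/1955

-30616/1955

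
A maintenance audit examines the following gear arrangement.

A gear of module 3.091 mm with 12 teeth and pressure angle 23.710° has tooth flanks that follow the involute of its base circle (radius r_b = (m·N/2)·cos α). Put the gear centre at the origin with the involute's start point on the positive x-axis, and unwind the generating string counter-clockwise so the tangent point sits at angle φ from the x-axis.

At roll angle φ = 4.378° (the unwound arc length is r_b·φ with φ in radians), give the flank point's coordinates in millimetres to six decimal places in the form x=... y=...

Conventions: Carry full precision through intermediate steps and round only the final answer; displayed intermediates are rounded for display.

x=17.030076 y=0.002524

single-mesh involute tooth geometry (12T wheel at module 3.091)
pitch radius r_p = m·N/2 = 3.091·12/2 = 18.546000
base radius r_b = r_p·cos α = 18.546000·cos 23.710° = 16.980577
roll angle φ = 4.378° = 0.07641051 rad
x = r_b·(cos φ + φ·sin φ) = 17.030076
y = r_b·(sin φ − φ·cos φ) = 0.002524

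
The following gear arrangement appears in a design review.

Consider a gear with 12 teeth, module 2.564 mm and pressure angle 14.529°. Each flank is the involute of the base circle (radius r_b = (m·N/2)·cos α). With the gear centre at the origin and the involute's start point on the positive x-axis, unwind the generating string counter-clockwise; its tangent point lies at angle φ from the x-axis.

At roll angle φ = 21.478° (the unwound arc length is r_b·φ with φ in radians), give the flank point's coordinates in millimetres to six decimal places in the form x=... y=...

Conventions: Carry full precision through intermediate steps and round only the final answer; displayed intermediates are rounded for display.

x=15.901884 y=0.257829

recognized (one wheel, involute flank): single-mesh tooth geometry, m = 2.564, N = 12
pitch radius r_p = m·N/2 = 2.564·12/2 = 15.384000
base radius r_b = r_p·cos α = 15.384000·cos 14.529° = 14.892032
roll angle φ = 21.478° = 0.37486182 rad
x = r_b·(cos φ + φ·sin φ) = 15.901884
y = r_b·(sin φ − φ·cos φ) = 0.257829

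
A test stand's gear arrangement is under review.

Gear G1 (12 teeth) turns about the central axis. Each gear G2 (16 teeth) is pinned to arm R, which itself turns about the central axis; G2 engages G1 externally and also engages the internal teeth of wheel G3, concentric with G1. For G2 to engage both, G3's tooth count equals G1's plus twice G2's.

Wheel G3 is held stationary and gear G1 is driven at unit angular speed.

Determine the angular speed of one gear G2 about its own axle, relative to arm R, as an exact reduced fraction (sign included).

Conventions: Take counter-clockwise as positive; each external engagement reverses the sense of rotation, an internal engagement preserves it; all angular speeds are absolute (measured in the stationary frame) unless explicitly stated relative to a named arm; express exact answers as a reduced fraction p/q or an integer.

-33/56

class = planetary set [G3 = 12+2·16 = 44; Willis about the carrier]
ring teeth: 12 + 2·16 = 44
12(ω_sun−ω_arm) = −44(ω_ring−ω_arm),  ω_ring = 0, ω_sun = 1
12(1−ω_arm) = −44(0−ω_arm)  ⇒  56·ω_arm = 12  ⇒  ω_arm = 3/14
sun–planet mesh: 12·(1−3/14) = −16·(ω_p−ω_arm)  ⇒  ω_p−ω_arm = -33/56
exact speed ratio = -33/56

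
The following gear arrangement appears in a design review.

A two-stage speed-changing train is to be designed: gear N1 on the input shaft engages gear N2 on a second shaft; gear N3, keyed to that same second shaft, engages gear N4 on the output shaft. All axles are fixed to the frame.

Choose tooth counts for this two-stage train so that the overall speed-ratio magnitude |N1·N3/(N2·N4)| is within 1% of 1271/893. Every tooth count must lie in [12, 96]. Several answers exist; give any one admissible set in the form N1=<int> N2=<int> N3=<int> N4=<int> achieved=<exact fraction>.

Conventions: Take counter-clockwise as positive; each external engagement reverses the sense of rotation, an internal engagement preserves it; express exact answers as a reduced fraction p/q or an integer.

topology: fixed-axis compound train — 2 stages, target 1271/893
target = 1271/893 in lowest terms: an exact hit needs N1·N3 = k·1271 and N2·N4 = k·893 for one integer k, every count in [12, 96]; additionally prefer no 1:1 stage (N1 ≠ N2, N3 ≠ N4)
k = 1: N1·N3 = 1271 = 31·41, N2·N4 = 893 = 19·47
achieved = 31·41/(19·47) = 1271/893; |achieved − target| = 0 ≤ 1271/89300 ✓

N1=31 N2=19 N3=41 N4=47 achieved=1271/893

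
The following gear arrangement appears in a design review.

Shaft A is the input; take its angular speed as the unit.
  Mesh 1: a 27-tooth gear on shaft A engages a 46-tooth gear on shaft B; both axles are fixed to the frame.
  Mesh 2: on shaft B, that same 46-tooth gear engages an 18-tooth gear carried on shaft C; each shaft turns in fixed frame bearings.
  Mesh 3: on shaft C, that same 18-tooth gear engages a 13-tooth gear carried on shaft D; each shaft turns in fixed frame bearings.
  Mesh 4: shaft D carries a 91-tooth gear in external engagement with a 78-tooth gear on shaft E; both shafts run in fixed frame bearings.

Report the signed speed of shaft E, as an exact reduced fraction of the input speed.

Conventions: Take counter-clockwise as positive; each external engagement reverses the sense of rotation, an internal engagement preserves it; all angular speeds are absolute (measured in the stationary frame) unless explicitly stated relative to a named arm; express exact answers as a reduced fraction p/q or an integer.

4-mesh fixed-axis compound train (all bearings frame-fixed)
mesh 1 [27T→46T]: |ω|/ω_in = 1×27/46 = 27/46, sense flips to −
mesh 2 [46T→18T]: |ω|/ω_in = (27/46)×46/18 = 3/2, sense flips to +
mesh 3 [18T→13T]: |ω|/ω_in = (3/2)×18/13 = 27/13, sense flips to −
mesh 4 [91T→78T]: |ω|/ω_in = (27/13)×91/78 = 63/26, sense flips to +
signed output speed (× input speed) = 63/26

63/26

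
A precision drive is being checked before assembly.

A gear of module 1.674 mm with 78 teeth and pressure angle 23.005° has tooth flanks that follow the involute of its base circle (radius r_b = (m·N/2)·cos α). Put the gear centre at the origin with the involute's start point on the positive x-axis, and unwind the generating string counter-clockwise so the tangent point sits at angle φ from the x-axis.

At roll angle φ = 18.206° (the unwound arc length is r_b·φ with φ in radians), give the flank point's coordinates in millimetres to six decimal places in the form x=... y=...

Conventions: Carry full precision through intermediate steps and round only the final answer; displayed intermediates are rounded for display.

class = single-mesh tooth geometry [base-circle involute, m = 1.674, 78T]
pitch radius r_p = m·N/2 = 1.674·78/2 = 65.286000
base radius r_b = r_p·cos α = 65.286000·cos 23.005° = 60.093854
roll angle φ = 18.206° = 0.31775464 rad
x = r_b·(cos φ + φ·sin φ) = 63.051482
y = r_b·(sin φ − φ·cos φ) = 0.636199

x=63.051482 y=0.636199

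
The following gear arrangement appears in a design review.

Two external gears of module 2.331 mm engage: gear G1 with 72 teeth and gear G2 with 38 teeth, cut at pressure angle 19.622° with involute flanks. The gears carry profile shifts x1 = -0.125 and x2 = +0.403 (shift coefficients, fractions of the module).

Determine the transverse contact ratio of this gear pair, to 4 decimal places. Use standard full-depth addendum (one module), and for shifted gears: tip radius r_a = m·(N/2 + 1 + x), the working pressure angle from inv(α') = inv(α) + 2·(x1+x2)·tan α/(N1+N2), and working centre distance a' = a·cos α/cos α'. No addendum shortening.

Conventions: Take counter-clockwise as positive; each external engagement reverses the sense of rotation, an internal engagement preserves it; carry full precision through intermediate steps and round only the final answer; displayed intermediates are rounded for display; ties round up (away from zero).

1.6962

class = single-mesh tooth geometry [involute pair 72T × 38T, m = 2.331]
base radii: r_b1 = 79.042879, r_b2 = 41.717075
tip radii: r_a1 = 85.955625, r_a2 = 47.559393
inv(α') = inv(19.622°) + 2·(-0.125+0.403)·tan α/(72+38) = 0.01585022  ⇒  α' = 20.40030°
a' = a·cos α / cos α' = 128.2050·cos 19.622°/cos 20.40030° = 128.840830
action lengths: √(r_a1²−r_b1²) = 33.772664, √(r_a2²−r_b2²) = 22.838159
base pitch p_b = π·m·cos α = 6.897792
CR = (33.772664 + 22.838159 − 128.840830·sin 20.40030°)/6.897792 = 1.696177
contact ratio ≈ 1.6962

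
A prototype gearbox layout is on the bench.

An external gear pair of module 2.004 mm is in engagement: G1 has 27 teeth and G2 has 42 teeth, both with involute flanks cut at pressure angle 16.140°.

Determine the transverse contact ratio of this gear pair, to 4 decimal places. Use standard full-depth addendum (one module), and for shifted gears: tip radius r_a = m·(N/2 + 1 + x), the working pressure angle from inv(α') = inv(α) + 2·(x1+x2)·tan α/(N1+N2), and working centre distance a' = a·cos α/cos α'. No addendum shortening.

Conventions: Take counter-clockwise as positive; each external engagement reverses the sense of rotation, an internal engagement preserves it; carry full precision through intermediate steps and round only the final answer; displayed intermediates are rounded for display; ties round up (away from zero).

1.8809

single-mesh involute tooth geometry (27T engaging 42T at module 2.004)
base radii: r_b1 = 25.987675, r_b2 = 40.425273
tip radii: r_a1 = 29.058000, r_a2 = 44.088000
no profile shift: α' = α, a' = a
action lengths: √(r_a1²−r_b1²) = 13.000312, √(r_a2²−r_b2²) = 17.594007
base pitch p_b = π·m·cos α = 6.047607
CR = (13.000312 + 17.594007 − 69.138000·sin 16.14000°)/6.047607 = 1.880904
contact ratio ≈ 1.8809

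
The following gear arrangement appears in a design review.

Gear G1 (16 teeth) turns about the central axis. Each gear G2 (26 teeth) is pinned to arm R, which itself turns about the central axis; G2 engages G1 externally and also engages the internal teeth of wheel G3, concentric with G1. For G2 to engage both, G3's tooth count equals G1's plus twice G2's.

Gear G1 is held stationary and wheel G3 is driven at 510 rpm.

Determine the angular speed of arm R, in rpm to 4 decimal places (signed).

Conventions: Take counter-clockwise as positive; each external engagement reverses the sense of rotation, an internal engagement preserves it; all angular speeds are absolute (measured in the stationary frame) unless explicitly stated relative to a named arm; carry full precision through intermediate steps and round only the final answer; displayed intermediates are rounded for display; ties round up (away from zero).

+412.8571 rpm

class = planetary set [G3 = 16+2·26 = 68; Willis about the carrier]
normalise by the input: solve with ω_ring = 1, then scale by 510 rpm
ring teeth: 16 + 2·26 = 68
16(ω_sun−ω_arm) = −68(ω_ring−ω_arm),  ω_sun = 0, ω_ring = 1
16(0−ω_arm) = −68(1−ω_arm)  ⇒  84·ω_arm = 68  ⇒  ω_arm = 17/21
scale: ω_arm = 17/21 × 510 rpm = +412.8571 rpm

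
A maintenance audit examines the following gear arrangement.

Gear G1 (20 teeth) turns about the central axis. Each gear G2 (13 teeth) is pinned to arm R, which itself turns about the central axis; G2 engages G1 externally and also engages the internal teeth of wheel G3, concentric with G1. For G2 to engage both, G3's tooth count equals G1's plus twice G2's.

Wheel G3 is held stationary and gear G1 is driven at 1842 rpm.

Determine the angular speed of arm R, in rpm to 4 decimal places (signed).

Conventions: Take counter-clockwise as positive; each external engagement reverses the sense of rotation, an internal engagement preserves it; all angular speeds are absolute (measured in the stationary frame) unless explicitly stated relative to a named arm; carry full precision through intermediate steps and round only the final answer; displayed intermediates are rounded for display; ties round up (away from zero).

class = planetary set [G3 = 20+2·13 = 46; Willis about the carrier]
normalise by the input: solve with ω_sun = 1, then scale by 1842 rpm
ring teeth: 20 + 2·13 = 46
20(ω_sun−ω_arm) = −46(ω_ring−ω_arm),  ω_ring = 0, ω_sun = 1
20(1−ω_arm) = −46(0−ω_arm)  ⇒  66·ω_arm = 20  ⇒  ω_arm = 10/33
scale: ω_arm = 10/33 × 1842 rpm = +558.1818 rpm

+558.1818 rpm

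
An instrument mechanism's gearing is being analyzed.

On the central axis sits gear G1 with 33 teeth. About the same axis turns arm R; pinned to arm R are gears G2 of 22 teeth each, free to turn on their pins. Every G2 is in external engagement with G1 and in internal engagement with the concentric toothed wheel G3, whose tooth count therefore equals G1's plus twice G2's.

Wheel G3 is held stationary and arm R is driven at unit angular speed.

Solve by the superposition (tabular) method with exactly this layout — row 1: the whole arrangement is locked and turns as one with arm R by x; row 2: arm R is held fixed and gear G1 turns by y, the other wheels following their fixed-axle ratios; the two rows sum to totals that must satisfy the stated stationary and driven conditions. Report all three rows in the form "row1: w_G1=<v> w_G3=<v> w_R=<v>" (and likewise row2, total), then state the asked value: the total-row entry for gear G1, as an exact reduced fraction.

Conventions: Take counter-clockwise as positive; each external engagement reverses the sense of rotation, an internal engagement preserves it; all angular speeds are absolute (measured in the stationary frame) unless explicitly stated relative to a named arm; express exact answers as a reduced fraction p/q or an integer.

topology: planetary set — G1 33T / G2 22T / G3 77T, arm = carrier (Willis)
row 1 — lock + rotate with arm: ω_sun = ω_ring = ω_arm = x
row 2 — arm fixed, fixed-axis ratios: sun y, ring −(33/77)·y, arm 0
boundary: total ω_ring = x − (33/77)·y = 0 and total ω_arm = x = 1  ⇒  y = 7/3, x = 1
row 2 ring = −(33/77)·7/3 = -1
totals (row 1 + row 2): sun 1 + 7/3 = 10/3, ring 1 + (-1) = 0, arm 1 + 0 = 1
asked cell (total, sun) = 10/3

row1: w_G1=1 w_G3=1 w_R=1
row2: w_G1=7/3 w_G3=-1 w_R=0
total: w_G1=10/3 w_G3=0 w_R=1
asked value: 10/3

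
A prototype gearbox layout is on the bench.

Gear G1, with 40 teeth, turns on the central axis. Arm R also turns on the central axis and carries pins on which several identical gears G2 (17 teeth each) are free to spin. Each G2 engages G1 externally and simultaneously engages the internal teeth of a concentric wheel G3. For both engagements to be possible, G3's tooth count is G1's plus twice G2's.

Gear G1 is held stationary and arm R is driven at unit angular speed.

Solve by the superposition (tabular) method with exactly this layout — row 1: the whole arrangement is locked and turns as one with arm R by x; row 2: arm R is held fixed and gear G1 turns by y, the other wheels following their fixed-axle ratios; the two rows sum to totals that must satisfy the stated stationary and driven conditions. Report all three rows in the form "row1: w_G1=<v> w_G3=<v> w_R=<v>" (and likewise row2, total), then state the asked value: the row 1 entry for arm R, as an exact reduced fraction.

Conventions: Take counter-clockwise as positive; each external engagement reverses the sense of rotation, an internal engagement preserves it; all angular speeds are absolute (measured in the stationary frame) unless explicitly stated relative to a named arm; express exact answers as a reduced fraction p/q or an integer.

row1: w_G1=1 w_G3=1 w_R=1
row2: w_G1=-1 w_G3=20/37 w_R=0
total: w_G1=0 w_G3=57/37 w_R=1
asked value: 1

planetary set (40T centre, 17T on arm, 74T internal) — Willis relation
row 1 — lock + rotate with arm: ω_sun = ω_ring = ω_arm = x
superposition row 2 [arm held]: sun y, ring −(40/74)·y, arm 0
boundary: total ω_sun = x + y = 0 and total ω_arm = x = 1  ⇒  y = -1, x = 1
row 2 ring = −(40/74)·(-1) = 20/37
totals (row 1 + row 2): sun 1 + (-1) = 0, ring 1 + 20/37 = 57/37, arm 1 + 0 = 1
asked cell (row1, arm) = 1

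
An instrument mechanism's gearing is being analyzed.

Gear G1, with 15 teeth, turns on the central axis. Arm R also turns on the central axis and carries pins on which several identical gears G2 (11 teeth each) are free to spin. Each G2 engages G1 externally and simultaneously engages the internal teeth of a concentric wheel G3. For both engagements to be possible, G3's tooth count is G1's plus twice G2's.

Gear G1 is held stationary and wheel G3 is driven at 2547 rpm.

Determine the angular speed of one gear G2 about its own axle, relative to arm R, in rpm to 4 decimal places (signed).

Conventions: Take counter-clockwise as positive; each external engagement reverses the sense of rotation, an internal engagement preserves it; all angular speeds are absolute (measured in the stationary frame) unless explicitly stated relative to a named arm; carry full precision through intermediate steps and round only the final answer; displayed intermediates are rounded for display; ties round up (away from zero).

+2471.3024 rpm

topology: planetary set — G1 15T / G2 11T / G3 37T, arm = carrier (Willis)
normalise by the input: solve with ω_ring = 1, then scale by 2547 rpm
ring teeth: 15 + 2·11 = 37
15(ω_sun−ω_arm) = −37(ω_ring−ω_arm),  ω_sun = 0, ω_ring = 1
15(0−ω_arm) = −37(1−ω_arm)  ⇒  52·ω_arm = 37  ⇒  ω_arm = 37/52
sun–planet mesh: 15·(0−37/52) = −11·(ω_p−ω_arm)  ⇒  ω_p−ω_arm = 555/572
scale: ω_p−ω_arm = 555/572 × 2547 rpm = +2471.3024 rpm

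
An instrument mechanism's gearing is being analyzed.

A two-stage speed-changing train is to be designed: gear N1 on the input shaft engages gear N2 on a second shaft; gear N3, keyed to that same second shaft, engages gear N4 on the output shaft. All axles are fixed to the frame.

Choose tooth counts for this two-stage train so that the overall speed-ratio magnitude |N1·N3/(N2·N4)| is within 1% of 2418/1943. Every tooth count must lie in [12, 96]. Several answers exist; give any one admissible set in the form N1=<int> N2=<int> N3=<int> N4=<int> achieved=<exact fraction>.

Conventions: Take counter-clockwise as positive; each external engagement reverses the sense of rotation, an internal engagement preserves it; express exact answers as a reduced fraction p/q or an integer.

2-stage fixed-axis compound train for ratio 2418/1943
target = 2418/1943 in lowest terms: an exact hit needs N1·N3 = k·2418 and N2·N4 = k·1943 for one integer k, every count in [12, 96]; additionally prefer no 1:1 stage (N1 ≠ N2, N3 ≠ N4)
k = 1: N1·N3 = 2418 = 26·93, N2·N4 = 1943 = 29·67
achieved = 26·93/(29·67) = 2418/1943; |achieved − target| = 0 ≤ 1209/97150 ✓

N1=26 N2=29 N3=93 N4=67 achieved=2418/1943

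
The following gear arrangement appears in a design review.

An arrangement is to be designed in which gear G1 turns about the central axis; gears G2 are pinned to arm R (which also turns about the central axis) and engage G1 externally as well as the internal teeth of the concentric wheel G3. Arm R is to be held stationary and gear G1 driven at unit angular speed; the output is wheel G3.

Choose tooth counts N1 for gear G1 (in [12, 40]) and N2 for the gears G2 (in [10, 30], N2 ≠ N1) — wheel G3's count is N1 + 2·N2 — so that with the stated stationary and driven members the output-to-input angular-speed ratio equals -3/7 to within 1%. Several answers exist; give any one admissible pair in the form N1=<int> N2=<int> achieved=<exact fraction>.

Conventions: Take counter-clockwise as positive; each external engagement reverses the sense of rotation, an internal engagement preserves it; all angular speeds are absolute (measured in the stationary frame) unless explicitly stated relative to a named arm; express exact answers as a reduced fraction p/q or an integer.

N1=15 N2=10 achieved=-3/7

topology: planetary set — design target -3/7, arm = carrier (Willis)
Willis with ω_arm = 0: ω_ring/ω_sun = −N1/N3; set equal to -3/7  ⇒  N3/N1 = −1/(-3/7) = 7/3
N3 = N1 + 2·N2  ⇒  N2/N1 = (N3/N1 − 1)/2 = (7/3 − 1)/2 = 2/3
smallest multiple with N1 ≥ 12 and N2 ≥ 10: k = 5  ⇒  N1 = 5·3 = 15, N2 = 5·2 = 10 (N1 ≤ 40, N2 ≤ 30, N2 ≠ N1 ✓), N3 = 15 + 2·10 = 35
check: −N1/N3 with N1 = 15, N3 = 35 gives -3/7; |achieved − target| = 0 ≤ 3/700 ✓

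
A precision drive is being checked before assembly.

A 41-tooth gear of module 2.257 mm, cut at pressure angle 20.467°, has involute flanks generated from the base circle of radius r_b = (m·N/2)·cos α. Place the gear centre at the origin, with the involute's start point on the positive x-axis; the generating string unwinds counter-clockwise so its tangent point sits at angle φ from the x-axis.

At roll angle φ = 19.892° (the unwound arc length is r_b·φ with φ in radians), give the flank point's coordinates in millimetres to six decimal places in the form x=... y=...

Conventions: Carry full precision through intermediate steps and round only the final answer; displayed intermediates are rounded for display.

x=45.881996 y=0.597405

class = single-mesh tooth geometry [base-circle involute, m = 2.257, 41T]
pitch radius r_p = m·N/2 = 2.257·41/2 = 46.268500
base radius r_b = r_p·cos α = 46.268500·cos 20.467° = 43.347743
roll angle φ = 19.892° = 0.34718089 rad
x = r_b·(cos φ + φ·sin φ) = 45.881996
y = r_b·(sin φ − φ·cos φ) = 0.597405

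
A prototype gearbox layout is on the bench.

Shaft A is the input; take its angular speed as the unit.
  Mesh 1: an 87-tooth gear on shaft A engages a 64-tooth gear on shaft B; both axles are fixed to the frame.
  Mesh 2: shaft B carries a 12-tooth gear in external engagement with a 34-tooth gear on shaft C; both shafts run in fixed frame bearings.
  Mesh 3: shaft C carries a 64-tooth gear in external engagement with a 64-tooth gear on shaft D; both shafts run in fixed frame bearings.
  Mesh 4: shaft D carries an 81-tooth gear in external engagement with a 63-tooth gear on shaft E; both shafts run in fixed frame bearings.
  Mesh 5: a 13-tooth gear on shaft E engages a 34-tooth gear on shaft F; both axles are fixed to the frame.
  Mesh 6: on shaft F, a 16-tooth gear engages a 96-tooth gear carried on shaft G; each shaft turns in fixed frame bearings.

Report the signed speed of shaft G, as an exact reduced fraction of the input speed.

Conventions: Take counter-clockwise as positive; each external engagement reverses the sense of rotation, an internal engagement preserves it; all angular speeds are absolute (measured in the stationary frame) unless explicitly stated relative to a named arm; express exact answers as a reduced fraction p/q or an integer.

6-mesh fixed-axis compound train (all bearings frame-fixed)
mesh 1 [87T→64T]: |ω|/ω_in = 1×87/64 = 87/64, sense flips to −
mesh 2 [12T→34T]: |ω|/ω_in = (87/64)×12/34 = 261/544, sense flips to +
mesh 3 [64T→64T]: |ω|/ω_in = (261/544)×64/64 = 261/544, sense flips to −
mesh 4 [81T→63T]: |ω|/ω_in = (261/544)×81/63 = 2349/3808, sense flips to +
mesh 5 [13T→34T]: |ω|/ω_in = (2349/3808)×13/34 = 30537/129472, sense flips to −
mesh 6 [16T→96T]: |ω|/ω_in = (30537/129472)×16/96 = 10179/258944, sense flips to +
signed output speed (× input speed) = 10179/258944

10179/258944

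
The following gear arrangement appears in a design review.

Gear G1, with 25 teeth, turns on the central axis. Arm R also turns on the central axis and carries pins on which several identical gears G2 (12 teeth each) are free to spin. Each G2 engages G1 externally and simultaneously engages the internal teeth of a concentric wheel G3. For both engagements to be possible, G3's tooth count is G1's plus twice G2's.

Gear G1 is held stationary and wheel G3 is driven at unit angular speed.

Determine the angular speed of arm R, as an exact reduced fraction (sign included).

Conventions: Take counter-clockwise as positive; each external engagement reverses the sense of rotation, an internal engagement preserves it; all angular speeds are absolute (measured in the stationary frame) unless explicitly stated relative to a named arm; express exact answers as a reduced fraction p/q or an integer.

49/74

planetary set (25T centre, 12T on arm, 49T internal) — Willis relation
ring teeth: 25 + 2·12 = 49
25(ω_sun−ω_arm) = −49(ω_ring−ω_arm),  ω_sun = 0, ω_ring = 1
25(0−ω_arm) = −49(1−ω_arm)  ⇒  74·ω_arm = 49  ⇒  ω_arm = 49/74
exact speed ratio = 49/74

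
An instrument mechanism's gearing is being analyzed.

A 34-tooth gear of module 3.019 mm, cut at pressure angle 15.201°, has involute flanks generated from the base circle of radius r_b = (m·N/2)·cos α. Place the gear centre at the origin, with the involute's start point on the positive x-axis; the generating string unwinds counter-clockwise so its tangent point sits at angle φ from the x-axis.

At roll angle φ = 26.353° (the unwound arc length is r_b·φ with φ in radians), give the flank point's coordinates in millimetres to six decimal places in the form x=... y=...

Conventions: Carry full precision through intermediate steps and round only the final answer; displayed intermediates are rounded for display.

x=54.492252 y=1.572643

recognized (one wheel, involute flank): single-mesh tooth geometry, m = 3.019, N = 34
pitch radius r_p = m·N/2 = 3.019·34/2 = 51.323000
base radius r_b = r_p·cos α = 51.323000·cos 15.201° = 49.527307
roll angle φ = 26.353° = 0.45994662 rad
x = r_b·(cos φ + φ·sin φ) = 54.492252
y = r_b·(sin φ − φ·cos φ) = 1.572643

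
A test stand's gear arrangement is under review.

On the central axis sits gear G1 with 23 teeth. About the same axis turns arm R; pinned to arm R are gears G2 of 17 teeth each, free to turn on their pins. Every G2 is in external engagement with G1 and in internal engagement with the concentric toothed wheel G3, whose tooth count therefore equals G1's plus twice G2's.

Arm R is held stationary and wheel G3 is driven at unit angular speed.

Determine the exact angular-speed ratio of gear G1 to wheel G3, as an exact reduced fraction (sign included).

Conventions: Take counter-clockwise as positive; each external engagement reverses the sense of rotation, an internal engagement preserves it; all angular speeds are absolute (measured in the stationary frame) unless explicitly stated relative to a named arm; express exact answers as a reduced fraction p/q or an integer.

-57/23

planetary set (23T centre, 17T on arm, 57T internal) — Willis relation
ring teeth: 23 + 2·17 = 57
23(ω_sun−ω_arm) = −57(ω_ring−ω_arm),  ω_arm = 0, ω_ring = 1
ω_sun = 0 − (57/23)(1−0) = -57/23
ω_out/ω_in = -57/23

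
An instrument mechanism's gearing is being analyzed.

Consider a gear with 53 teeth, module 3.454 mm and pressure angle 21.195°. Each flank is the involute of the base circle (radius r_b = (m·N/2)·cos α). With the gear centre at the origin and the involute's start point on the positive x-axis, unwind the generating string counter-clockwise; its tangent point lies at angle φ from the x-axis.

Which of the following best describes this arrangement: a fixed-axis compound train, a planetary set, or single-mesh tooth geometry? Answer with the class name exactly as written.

topology: single-mesh involute geometry — m = 3.454, N = 53
classification: single-mesh tooth geometry

single-mesh tooth geometry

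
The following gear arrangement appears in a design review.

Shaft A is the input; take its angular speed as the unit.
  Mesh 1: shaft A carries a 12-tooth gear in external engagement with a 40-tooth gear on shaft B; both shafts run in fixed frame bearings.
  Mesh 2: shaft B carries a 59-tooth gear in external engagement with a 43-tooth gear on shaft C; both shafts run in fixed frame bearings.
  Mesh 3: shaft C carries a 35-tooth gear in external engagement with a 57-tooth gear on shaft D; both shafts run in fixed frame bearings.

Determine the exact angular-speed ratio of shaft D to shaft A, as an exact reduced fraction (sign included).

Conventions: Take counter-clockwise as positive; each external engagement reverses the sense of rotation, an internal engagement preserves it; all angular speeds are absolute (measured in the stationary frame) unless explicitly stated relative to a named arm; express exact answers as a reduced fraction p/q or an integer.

class = fixed-axis compound train [3 meshes; 3 ratios multiply, 3 sense flips]
mesh 1 [12T→40T]: running ratio 3/10, sense −
mesh 2 [59T→43T]: running ratio 177/430, sense +
mesh 3 [35T→57T]: running ratio 413/1634, sense −
ω_out/ω_in = -413/1634

-413/1634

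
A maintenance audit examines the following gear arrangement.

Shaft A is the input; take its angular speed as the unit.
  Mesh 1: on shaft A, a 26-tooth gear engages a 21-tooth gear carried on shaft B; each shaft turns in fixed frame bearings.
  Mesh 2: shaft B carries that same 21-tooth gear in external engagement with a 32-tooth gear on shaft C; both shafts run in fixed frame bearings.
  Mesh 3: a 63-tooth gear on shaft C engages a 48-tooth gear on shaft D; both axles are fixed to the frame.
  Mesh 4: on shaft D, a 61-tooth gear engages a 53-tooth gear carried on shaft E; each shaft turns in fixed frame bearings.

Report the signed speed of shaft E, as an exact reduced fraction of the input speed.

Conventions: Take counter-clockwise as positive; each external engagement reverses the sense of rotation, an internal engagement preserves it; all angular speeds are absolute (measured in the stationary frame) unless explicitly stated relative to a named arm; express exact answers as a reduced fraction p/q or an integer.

16653/13568

4-mesh fixed-axis compound train (all bearings frame-fixed)
mesh 1 [26T→21T]: |ω|/ω_in = 1×26/21 = 26/21, sense flips to −
mesh 2 [21T→32T]: |ω|/ω_in = (26/21)×21/32 = 13/16, sense flips to +
mesh 3 [63T→48T]: |ω|/ω_in = (13/16)×63/48 = 273/256, sense flips to −
mesh 4 [61T→53T]: |ω|/ω_in = (273/256)×61/53 = 16653/13568, sense flips to +
signed output speed (× input speed) = 16653/13568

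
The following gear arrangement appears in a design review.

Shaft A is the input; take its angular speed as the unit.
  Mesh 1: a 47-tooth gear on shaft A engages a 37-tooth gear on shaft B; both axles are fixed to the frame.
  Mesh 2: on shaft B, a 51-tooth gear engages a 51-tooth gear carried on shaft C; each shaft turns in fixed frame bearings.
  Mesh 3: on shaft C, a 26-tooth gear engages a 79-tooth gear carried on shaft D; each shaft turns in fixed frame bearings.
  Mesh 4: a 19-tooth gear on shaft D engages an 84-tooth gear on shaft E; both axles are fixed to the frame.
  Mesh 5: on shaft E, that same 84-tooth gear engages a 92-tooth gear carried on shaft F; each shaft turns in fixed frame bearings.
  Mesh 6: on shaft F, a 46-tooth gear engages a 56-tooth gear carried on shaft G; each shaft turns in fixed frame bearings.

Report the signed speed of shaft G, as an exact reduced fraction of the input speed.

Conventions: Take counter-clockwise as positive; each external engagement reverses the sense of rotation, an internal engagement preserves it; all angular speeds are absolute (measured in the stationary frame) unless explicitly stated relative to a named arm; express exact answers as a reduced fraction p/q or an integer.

11609/163688

6-mesh fixed-axis compound train (all bearings frame-fixed)
mesh 1 [47T→37T]: |ω|/ω_in = 1×47/37 = 47/37, sense flips to −
mesh 2 [51T→51T]: |ω|/ω_in = (47/37)×51/51 = 47/37, sense flips to +
mesh 3 [26T→79T]: |ω|/ω_in = (47/37)×26/79 = 1222/2923, sense flips to −
mesh 4 [19T→84T]: |ω|/ω_in = (1222/2923)×19/84 = 11609/122766, sense flips to +
mesh 5 [84T→92T]: |ω|/ω_in = (11609/122766)×84/92 = 11609/134458, sense flips to −
mesh 6 [46T→56T]: |ω|/ω_in = (11609/134458)×46/56 = 11609/163688, sense flips to +
signed output speed (× input speed) = 11609/163688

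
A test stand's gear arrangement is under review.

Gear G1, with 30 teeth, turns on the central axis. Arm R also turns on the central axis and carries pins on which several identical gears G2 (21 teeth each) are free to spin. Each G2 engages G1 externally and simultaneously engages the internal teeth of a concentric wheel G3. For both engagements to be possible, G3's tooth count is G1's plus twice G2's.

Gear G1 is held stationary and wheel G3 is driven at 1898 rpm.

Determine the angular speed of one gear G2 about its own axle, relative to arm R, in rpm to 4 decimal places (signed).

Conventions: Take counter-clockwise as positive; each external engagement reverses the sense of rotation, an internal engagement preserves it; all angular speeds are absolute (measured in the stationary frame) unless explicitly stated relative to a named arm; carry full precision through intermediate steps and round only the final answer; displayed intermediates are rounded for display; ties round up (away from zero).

+1913.9496 rpm

class = planetary set [G3 = 30+2·21 = 72; Willis about the carrier]
normalise by the input: solve with ω_ring = 1, then scale by 1898 rpm
ring teeth: 30 + 2·21 = 72
30(ω_sun−ω_arm) = −72(ω_ring−ω_arm),  ω_sun = 0, ω_ring = 1
30(0−ω_arm) = −72(1−ω_arm)  ⇒  102·ω_arm = 72  ⇒  ω_arm = 12/17
sun–planet mesh: 30·(0−12/17) = −21·(ω_p−ω_arm)  ⇒  ω_p−ω_arm = 120/119
scale: ω_p−ω_arm = 120/119 × 1898 rpm = +1913.9496 rpm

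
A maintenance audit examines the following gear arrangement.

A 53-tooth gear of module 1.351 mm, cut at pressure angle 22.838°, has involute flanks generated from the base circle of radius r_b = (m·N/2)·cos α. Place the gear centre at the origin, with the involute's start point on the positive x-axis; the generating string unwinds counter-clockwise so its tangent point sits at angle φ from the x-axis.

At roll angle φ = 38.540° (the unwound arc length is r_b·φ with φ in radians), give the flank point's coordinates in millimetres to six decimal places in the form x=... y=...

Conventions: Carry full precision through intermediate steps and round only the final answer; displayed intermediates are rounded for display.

x=39.635925 y=3.198260

recognized (one wheel, involute flank): single-mesh tooth geometry, m = 1.351, N = 53
pitch radius r_p = m·N/2 = 1.351·53/2 = 35.801500
base radius r_b = r_p·cos α = 35.801500·cos 22.838° = 32.994875
roll angle φ = 38.540° = 0.67264989 rad
x = r_b·(cos φ + φ·sin φ) = 39.635925
y = r_b·(sin φ − φ·cos φ) = 3.198260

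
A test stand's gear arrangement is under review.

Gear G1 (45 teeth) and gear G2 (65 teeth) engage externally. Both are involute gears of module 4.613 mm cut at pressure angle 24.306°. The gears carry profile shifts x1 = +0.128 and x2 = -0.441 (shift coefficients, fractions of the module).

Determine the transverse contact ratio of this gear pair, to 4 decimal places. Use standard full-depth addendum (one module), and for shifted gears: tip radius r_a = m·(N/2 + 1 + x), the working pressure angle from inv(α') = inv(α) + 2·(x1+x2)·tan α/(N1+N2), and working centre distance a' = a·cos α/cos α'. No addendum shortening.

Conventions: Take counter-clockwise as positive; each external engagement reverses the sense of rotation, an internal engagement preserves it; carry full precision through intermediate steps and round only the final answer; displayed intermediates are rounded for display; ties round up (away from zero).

recognized (one external pair, fixed centres): single-mesh tooth geometry, m = 4.613, N1 = 45, N2 = 65
base radii: r_b1 = 94.592351, r_b2 = 136.633396
tip radii: r_a1 = 108.995964, r_a2 = 152.501167
inv(α') = inv(24.306°) + 2·(+0.128-0.441)·tan α/(45+65) = 0.02485340  ⇒  α' = 23.55845°
a' = a·cos α / cos α' = 253.7150·cos 24.306°/cos 23.55845° = 252.250075
action lengths: √(r_a1²−r_b1²) = 54.151706, √(r_a2²−r_b2²) = 67.734193
base pitch p_b = π·m·cos α = 13.207584
CR = (54.151706 + 67.734193 − 252.250075·sin 23.55845°)/13.207584 = 1.594954
contact ratio ≈ 1.5950

1.5950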